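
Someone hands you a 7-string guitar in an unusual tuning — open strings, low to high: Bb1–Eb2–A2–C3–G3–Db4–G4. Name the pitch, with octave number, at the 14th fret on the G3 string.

The open G3 string plus 14 semitones: G–Ab–A–Bb–…–G–Ab–A.
The walk passes from B into C once, so the octave number goes from 3 to 4.

A4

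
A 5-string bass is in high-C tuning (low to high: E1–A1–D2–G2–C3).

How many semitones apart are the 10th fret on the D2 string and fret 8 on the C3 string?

8 semitones

D2 at fret 10 → C3 (MIDI 48); C3 at fret 8 → G#3 (MIDI 56).
48 − 56 = -8, so the two pitches are 8 semitones apart, with G#3 the higher.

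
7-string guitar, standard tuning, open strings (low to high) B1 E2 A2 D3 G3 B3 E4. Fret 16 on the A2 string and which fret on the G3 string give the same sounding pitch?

A2 at fret 16 is A2 + 16 semitones = C#4.
The open G3 string is 10 semitones above the open A2, so the same pitch on the G3 string lies at fret 16 − 10 = 6.

6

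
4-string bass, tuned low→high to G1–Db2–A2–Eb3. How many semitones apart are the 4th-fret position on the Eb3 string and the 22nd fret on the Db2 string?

Eb3 at fret 4 → G3 (MIDI 55); Db2 at fret 22 → B3 (MIDI 59).
55 − 59 = -4, so the two pitches are 4 semitones apart, with B3 the higher.

4 semitones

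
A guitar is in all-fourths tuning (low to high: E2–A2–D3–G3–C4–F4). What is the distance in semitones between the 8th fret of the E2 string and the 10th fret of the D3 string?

E2 at fret 8 → C3 (MIDI 48); D3 at fret 10 → C4 (MIDI 60).
48 − 60 = -12, so the two pitches are 12 semitones apart, with C4 the higher.

12 semitones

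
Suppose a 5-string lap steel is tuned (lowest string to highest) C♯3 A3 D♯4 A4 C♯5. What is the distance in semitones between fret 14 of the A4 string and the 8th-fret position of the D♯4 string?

A4 at fret 14 → B5 (MIDI 83); D♯4 at fret 8 → B4 (MIDI 71).
83 − 71 = 12, so the two pitches are 12 semitones apart, with B5 the higher.

12 semitones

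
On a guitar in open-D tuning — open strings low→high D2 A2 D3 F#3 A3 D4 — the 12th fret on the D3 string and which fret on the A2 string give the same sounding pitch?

17

D3 at fret 12 is D3 + 12 semitones = D4.
The open A2 string is 5 semitones below the open D3, so the same pitch on the A2 string lies at fret 12 + 5 = 17.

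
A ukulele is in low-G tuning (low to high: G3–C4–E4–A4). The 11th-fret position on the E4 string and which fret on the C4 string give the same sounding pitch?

E4 at fret 11 is E4 + 11 semitones = D#5.
The open C4 string is 4 semitones below the open E4, so the same pitch on the C4 string lies at fret 11 + 4 = 15.

15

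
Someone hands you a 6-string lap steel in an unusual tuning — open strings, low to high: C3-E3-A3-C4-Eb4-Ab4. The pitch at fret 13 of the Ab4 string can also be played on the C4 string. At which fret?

Ab4 at fret 13 is Ab4 + 13 semitones = A5.
The open C4 string is 8 semitones below the open Ab4, so the same pitch on the C4 string lies at fret 13 + 8 = 21.

21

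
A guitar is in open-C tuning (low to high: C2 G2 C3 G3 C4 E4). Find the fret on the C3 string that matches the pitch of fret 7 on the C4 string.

Fret 7 on C4 is MIDI 60 + 7 = 67 (G4). On the C3 string (open MIDI 48), that pitch is 67 − 48 = fret 19.

19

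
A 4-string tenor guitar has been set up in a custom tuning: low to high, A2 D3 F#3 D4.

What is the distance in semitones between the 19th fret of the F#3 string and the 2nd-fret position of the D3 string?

21 semitones

F#3 at fret 19 → C#5 (MIDI 73); D3 at fret 2 → E3 (MIDI 52).
73 − 52 = 21, so the two pitches are 21 semitones apart, with C#5 the higher.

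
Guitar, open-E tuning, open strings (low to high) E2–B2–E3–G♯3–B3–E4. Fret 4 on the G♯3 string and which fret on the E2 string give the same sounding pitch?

20

Fret 4 on G♯3 is MIDI 56 + 4 = 60 (C4). On the E2 string (open MIDI 40), that pitch is 60 − 40 = fret 20.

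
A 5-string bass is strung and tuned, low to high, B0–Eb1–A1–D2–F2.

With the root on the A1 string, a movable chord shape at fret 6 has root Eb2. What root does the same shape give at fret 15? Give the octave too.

Moving from fret 6 to fret 15 shifts the root by 9 semitones.
Eb2 up 9 semitones is C3.

C3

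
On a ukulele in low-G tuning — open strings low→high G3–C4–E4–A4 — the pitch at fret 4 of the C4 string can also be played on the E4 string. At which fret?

0

Fret 4 on C4 is MIDI 60 + 4 = 64 (E4). On the E4 string (open MIDI 64), that pitch is 64 − 64 = fret 0.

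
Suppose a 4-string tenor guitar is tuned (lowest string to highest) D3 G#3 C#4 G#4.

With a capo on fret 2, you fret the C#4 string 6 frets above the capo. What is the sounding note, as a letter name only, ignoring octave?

The capo raises the open C#4 by 2 semitones to D#4; fretting 6 more gives C#4 + 2 + 6 = C#4 + 8 semitones, landing on A.

A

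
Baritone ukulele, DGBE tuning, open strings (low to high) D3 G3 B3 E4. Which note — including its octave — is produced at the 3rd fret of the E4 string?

G4

Each fret is one semitone, so E4 + 3 = G4.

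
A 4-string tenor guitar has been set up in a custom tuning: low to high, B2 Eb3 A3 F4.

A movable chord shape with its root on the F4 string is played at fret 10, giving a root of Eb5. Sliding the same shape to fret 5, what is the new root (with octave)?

Moving from fret 10 to fret 5 shifts the root by -5 semitones.
Eb5 down 5 semitones is Bb4.

Bb4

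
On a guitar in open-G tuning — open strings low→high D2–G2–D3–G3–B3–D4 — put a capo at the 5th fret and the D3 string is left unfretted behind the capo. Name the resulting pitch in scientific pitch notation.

The capo raises the open D3 by 5 semitones to G3; fretting 0 more gives D3 + 5 + 0 = D3 + 5 semitones = G3.

G3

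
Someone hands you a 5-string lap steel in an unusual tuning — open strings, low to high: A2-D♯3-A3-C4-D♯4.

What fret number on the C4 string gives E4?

4

E4 is 4 semitones above the open C4 (C–C#–D–D#–E), so it sits at fret 4.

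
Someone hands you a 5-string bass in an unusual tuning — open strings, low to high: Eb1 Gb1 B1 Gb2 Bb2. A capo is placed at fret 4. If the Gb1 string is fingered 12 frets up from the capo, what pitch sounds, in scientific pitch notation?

The capo raises the open Gb1 by 4 semitones to Bb1; fretting 12 more gives Gb1 + 4 + 12 = Gb1 + 16 semitones = Bb2.
(Also written A#.)

Bb2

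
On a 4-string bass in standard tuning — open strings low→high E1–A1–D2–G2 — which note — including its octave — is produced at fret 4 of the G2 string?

B2

The open G2 string plus 4 semitones: G–G#–A–A#–B.
No B→C boundary is crossed, so the octave stays at 2.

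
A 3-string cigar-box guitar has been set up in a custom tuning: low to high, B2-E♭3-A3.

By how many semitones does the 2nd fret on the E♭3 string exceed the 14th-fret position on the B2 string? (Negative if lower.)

E♭3 at fret 2 → F3 (MIDI 53); B2 at fret 14 → D♭4 (MIDI 61).
53 − 61 = -8, so the two pitches are 8 semitones apart.

-8 semitones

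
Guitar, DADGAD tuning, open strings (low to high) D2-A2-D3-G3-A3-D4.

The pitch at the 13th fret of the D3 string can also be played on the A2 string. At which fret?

Fret 13 on D3 is MIDI 50 + 13 = 63 (D♯4). On the A2 string (open MIDI 45), that pitch is 63 − 45 = fret 18.

18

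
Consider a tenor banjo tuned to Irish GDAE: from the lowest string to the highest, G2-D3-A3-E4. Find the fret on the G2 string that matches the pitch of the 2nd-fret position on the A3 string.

A3 at fret 2 is A3 + 2 semitones = B3.
The open G2 string is 14 semitones below the open A3, so the same pitch on the G2 string lies at fret 2 + 14 = 16.

16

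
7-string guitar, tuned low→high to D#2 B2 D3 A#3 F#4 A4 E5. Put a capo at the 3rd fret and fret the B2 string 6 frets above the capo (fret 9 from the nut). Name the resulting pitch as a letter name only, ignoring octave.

G#

The capo raises the open B2 by 3 semitones to D3; fretting 6 more gives B2 + 3 + 6 = B2 + 9 semitones, landing on G#.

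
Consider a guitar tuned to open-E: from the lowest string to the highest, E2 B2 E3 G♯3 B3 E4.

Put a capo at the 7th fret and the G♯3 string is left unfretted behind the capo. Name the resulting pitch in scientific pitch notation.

D♯4

The capo raises the open G♯3 by 7 semitones to D♯4; fretting 0 more gives G♯3 + 7 + 0 = G♯3 + 7 semitones = D♯4.
(Also written E♭.)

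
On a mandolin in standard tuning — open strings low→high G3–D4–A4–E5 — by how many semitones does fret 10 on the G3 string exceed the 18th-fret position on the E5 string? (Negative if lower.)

-29 semitones

G3 at fret 10 → F4 (MIDI 65); E5 at fret 18 → A♯6 (MIDI 94).
65 − 94 = -29, so the two pitches are 29 semitones apart.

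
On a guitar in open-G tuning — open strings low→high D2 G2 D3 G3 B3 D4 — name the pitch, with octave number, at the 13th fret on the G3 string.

G#4

Each fret is one semitone, so G3 + 13 = G#4.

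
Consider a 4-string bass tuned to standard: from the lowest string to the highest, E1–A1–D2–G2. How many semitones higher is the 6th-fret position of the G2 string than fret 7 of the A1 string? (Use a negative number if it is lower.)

G2 at fret 6 → C♯3 (MIDI 49); A1 at fret 7 → E2 (MIDI 40).
49 − 40 = 9, so the two pitches are 9 semitones apart.

9 semitones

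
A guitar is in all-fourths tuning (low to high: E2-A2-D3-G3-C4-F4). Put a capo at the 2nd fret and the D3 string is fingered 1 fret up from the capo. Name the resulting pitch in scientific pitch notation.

F3

The capo raises the open D3 by 2 semitones to E3; fretting 1 more gives D3 + 2 + 1 = D3 + 3 semitones = F3.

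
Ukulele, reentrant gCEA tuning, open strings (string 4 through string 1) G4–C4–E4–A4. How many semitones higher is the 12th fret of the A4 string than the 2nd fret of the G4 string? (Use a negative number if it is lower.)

12 semitones

A4 at fret 12 → A5 (MIDI 81); G4 at fret 2 → A4 (MIDI 69).
81 − 69 = 12, so the two pitches are 12 semitones apart.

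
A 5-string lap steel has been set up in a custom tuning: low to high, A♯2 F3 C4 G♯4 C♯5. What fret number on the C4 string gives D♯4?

D♯4 is 3 semitones above the open C4 (C–C#–D–D#), so it sits at fret 3.

3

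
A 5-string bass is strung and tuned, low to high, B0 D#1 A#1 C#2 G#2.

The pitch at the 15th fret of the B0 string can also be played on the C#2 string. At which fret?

B0 at fret 15 is B0 + 15 semitones = D2.
The open C#2 string is 14 semitones above the open B0, so the same pitch on the C#2 string lies at fret 15 − 14 = 1.

1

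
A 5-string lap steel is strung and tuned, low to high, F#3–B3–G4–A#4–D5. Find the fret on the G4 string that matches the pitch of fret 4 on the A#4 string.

A#4 at fret 4 is A#4 + 4 semitones = D5.
The open G4 string is 3 semitones below the open A#4, so the same pitch on the G4 string lies at fret 4 + 3 = 7.

7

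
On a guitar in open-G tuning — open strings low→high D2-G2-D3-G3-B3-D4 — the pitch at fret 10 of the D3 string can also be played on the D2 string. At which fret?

22

Fret 10 on D3 is MIDI 50 + 10 = 60 (C4). On the D2 string (open MIDI 38), that pitch is 60 − 38 = fret 22.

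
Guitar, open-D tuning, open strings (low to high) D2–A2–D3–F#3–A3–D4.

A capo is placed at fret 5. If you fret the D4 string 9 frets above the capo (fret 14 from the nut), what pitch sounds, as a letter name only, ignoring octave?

E

The capo raises the open D4 by 5 semitones to G4; fretting 9 more gives D4 + 5 + 9 = D4 + 14 semitones, landing on E.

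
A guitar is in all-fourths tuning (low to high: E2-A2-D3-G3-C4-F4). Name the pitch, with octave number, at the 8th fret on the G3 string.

The open G3 string plus 8 semitones: G–G#–A–A#–B–C–C#–D–D#.
The walk passes from B into C once, so the octave number goes from 3 to 4.

D#4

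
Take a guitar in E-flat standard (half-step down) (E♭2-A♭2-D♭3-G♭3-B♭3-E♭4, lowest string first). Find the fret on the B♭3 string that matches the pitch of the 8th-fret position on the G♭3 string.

Fret 8 on G♭3 is MIDI 54 + 8 = 62 (D4). On the B♭3 string (open MIDI 58), that pitch is 62 − 58 = fret 4.

4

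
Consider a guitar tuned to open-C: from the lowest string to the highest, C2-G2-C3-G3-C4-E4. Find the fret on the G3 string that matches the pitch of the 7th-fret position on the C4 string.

12

Fret 7 on C4 is MIDI 60 + 7 = 67 (G4). On the G3 string (open MIDI 55), that pitch is 67 − 55 = fret 12.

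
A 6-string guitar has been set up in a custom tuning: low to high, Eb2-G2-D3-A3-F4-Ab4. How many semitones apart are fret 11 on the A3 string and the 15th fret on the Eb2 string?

14 semitones

A3 at fret 11 → Ab4 (MIDI 68); Eb2 at fret 15 → Gb3 (MIDI 54).
68 − 54 = 14, so the two pitches are 14 semitones apart, with Ab4 the higher.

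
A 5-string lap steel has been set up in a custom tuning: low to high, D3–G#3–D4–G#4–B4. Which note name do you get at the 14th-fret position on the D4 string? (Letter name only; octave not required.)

E

Each fret is one semitone, so D4 + 14 = E.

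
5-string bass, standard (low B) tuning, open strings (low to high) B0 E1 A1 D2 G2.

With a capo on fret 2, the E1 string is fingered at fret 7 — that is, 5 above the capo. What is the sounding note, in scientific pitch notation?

The capo raises the open E1 by 2 semitones to F♯1; fretting 5 more gives E1 + 2 + 5 = E1 + 7 semitones = B1.

B1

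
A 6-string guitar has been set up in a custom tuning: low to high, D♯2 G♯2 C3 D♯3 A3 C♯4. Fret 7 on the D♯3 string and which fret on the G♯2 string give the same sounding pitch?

14

D♯3 at fret 7 is D♯3 + 7 semitones = A♯3.
The open G♯2 string is 7 semitones below the open D♯3, so the same pitch on the G♯2 string lies at fret 7 + 7 = 14.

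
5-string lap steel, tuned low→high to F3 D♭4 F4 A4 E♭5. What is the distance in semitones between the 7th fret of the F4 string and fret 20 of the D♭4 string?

9 semitones

F4 at fret 7 → C5 (MIDI 72); D♭4 at fret 20 → A5 (MIDI 81).
72 − 81 = -9, so the two pitches are 9 semitones apart, with A5 the higher.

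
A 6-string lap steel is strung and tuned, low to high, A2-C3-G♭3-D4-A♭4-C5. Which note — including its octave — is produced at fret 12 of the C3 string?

Each fret is one semitone, so C3 + 12 = C4.

C4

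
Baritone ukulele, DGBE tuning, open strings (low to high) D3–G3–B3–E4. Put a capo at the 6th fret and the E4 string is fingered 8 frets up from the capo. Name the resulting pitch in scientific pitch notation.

The capo raises the open E4 by 6 semitones to A#4; fretting 8 more gives E4 + 6 + 8 = E4 + 14 semitones = F#5.
(Also written Gb.)

F#5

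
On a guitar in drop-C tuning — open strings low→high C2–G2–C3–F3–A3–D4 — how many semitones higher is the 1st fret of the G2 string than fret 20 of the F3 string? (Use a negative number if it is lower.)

-29 semitones

G2 at fret 1 → G#2 (MIDI 44); F3 at fret 20 → C#5 (MIDI 73).
44 − 73 = -29, so the two pitches are 29 semitones apart.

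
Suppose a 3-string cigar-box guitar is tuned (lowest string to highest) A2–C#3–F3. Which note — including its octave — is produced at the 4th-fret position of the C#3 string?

F3

Each fret is one semitone, so C#3 + 4 = F3.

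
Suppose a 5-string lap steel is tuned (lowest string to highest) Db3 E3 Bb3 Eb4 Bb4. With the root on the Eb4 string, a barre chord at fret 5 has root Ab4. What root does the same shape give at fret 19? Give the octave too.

Moving from fret 5 to fret 19 shifts the root by 14 semitones.
Ab4 up 14 semitones is Bb5.

Bb5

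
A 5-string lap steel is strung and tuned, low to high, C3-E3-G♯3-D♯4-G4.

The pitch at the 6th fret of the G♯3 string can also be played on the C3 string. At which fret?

14

G♯3 at fret 6 is G♯3 + 6 semitones = D4.
The open C3 string is 8 semitones below the open G♯3, so the same pitch on the C3 string lies at fret 6 + 8 = 14.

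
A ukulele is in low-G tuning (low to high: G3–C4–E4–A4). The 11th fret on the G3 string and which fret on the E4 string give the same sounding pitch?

G3 at fret 11 is G3 + 11 semitones = F#4.
The open E4 string is 9 semitones above the open G3, so the same pitch on the E4 string lies at fret 11 − 9 = 2.

2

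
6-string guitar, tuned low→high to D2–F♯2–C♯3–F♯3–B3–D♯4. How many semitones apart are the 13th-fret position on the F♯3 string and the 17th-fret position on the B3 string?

F♯3 at fret 13 → G4 (MIDI 67); B3 at fret 17 → E5 (MIDI 76).
67 − 76 = -9, so the two pitches are 9 semitones apart, with E5 the higher.

9 semitones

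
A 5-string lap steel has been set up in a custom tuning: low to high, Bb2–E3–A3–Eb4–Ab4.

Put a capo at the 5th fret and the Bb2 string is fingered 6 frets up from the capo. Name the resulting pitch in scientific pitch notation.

A3

The capo raises the open Bb2 by 5 semitones to Eb3; fretting 6 more gives Bb2 + 5 + 6 = Bb2 + 11 semitones = A3.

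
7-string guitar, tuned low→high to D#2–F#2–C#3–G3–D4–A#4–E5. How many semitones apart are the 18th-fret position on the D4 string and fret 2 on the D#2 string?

39 semitones

D4 at fret 18 → G#5 (MIDI 80); D#2 at fret 2 → F2 (MIDI 41).
80 − 41 = 39, so the two pitches are 39 semitones apart, with G#5 the higher.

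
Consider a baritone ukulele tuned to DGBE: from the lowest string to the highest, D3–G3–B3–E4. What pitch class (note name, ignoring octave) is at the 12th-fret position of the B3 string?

B3 is MIDI 59. Adding 12 gives 71; 71 mod 12 = 11, i.e. B.

B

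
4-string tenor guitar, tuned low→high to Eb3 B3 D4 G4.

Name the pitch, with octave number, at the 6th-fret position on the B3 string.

F4

Each fret is one semitone, so B3 + 6 = F4.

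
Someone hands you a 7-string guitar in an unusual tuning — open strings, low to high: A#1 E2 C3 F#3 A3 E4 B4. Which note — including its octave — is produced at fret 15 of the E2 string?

G3

The open E2 string plus 15 semitones: E–F–F#–G–…–F–F#–G.
The walk passes from B into C once, so the octave number goes from 2 to 3.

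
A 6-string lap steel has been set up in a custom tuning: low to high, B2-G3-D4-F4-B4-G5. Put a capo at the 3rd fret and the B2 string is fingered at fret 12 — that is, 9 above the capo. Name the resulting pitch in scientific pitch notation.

The capo raises the open B2 by 3 semitones to D3; fretting 9 more gives B2 + 3 + 9 = B2 + 12 semitones = B3.

B3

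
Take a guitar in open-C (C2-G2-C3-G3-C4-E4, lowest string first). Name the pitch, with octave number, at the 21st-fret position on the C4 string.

A5

Each fret is one semitone, so C4 + 21 = A5.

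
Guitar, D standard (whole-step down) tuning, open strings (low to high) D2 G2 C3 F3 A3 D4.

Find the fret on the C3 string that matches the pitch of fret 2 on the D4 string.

Fret 2 on D4 is MIDI 62 + 2 = 64 (E4). On the C3 string (open MIDI 48), that pitch is 64 − 48 = fret 16.

16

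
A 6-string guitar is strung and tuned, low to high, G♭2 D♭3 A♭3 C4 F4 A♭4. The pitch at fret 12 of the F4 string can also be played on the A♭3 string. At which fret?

21

F4 at fret 12 is F4 + 12 semitones = F5.
The open A♭3 string is 9 semitones below the open F4, so the same pitch on the A♭3 string lies at fret 12 + 9 = 21.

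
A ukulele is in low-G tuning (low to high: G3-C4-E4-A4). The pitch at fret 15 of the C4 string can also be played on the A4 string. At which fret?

6

Fret 15 on C4 is MIDI 60 + 15 = 75 (D♯5). On the A4 string (open MIDI 69), that pitch is 75 − 69 = fret 6.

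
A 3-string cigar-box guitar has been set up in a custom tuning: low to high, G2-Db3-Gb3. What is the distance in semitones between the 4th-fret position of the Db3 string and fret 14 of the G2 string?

4 semitones

Db3 at fret 4 → F3 (MIDI 53); G2 at fret 14 → A3 (MIDI 57).
53 − 57 = -4, so the two pitches are 4 semitones apart, with A3 the higher.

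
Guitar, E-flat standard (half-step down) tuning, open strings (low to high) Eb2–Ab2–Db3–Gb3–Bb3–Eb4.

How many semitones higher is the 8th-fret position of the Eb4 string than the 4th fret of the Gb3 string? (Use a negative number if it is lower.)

13 semitones

Eb4 at fret 8 → B4 (MIDI 71); Gb3 at fret 4 → Bb3 (MIDI 58).
71 − 58 = 13, so the two pitches are 13 semitones apart.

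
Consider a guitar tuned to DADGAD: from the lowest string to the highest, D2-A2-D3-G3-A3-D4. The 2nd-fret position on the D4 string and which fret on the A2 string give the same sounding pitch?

Fret 2 on D4 is MIDI 62 + 2 = 64 (E4). On the A2 string (open MIDI 45), that pitch is 64 − 45 = fret 19.

19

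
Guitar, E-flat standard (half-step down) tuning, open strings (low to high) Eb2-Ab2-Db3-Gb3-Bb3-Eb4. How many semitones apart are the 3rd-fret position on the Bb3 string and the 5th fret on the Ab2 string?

12 semitones

Bb3 at fret 3 → Db4 (MIDI 61); Ab2 at fret 5 → Db3 (MIDI 49).
61 − 49 = 12, so the two pitches are 12 semitones apart, with Db4 the higher.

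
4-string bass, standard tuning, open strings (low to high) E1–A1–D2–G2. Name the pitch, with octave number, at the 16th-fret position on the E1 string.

The open E1 string plus 16 semitones: E–F–F#–G–…–F#–G–G#.
The walk passes from B into C once, so the octave number goes from 1 to 2.

G♯2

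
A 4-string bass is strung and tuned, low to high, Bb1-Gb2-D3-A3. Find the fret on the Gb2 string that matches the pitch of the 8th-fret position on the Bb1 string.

0

Bb1 at fret 8 is Bb1 + 8 semitones = Gb2.
The open Gb2 string is 8 semitones above the open Bb1, so the same pitch on the Gb2 string lies at fret 8 − 8 = 0.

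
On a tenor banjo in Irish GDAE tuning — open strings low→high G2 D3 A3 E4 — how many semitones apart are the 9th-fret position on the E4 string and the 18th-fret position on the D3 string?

E4 at fret 9 → C♯5 (MIDI 73); D3 at fret 18 → G♯4 (MIDI 68).
73 − 68 = 5, so the two pitches are 5 semitones apart, with C♯5 the higher.

5 semitones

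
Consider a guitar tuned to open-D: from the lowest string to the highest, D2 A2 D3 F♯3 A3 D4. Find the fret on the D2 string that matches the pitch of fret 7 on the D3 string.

19

D3 at fret 7 is D3 + 7 semitones = A3.
The open D2 string is 12 semitones below the open D3, so the same pitch on the D2 string lies at fret 7 + 12 = 19.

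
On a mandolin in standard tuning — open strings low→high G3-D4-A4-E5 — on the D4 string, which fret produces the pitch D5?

12

D5 is 12 semitones above the open D4 (D–D#–E–F–…–C–C#–D), so it sits at fret 12.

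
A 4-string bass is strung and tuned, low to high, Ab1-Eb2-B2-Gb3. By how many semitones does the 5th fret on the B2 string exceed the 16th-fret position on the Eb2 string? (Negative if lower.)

-3 semitones

B2 at fret 5 → E3 (MIDI 52); Eb2 at fret 16 → G3 (MIDI 55).
52 − 55 = -3, so the two pitches are 3 semitones apart.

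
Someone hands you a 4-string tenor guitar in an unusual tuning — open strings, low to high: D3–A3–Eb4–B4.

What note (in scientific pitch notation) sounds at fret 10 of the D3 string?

C4

D3 is MIDI 50. Adding 10 gives 60, which is C4.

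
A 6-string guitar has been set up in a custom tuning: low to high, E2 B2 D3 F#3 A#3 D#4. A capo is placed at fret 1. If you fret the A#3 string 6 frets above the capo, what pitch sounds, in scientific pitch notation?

The capo raises the open A#3 by 1 semitone to B3; fretting 6 more gives A#3 + 1 + 6 = A#3 + 7 semitones = F4.

F4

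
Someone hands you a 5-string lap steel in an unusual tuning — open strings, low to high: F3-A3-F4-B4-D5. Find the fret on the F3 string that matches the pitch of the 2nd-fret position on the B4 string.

Fret 2 on B4 is MIDI 71 + 2 = 73 (C#5). On the F3 string (open MIDI 53), that pitch is 73 − 53 = fret 20.

20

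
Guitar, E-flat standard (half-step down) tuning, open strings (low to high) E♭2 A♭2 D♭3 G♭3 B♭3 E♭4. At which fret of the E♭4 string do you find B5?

B5 is 20 semitones above the open E♭4 (Eb–E–F–Gb–…–A–Bb–B), so it sits at fret 20.

20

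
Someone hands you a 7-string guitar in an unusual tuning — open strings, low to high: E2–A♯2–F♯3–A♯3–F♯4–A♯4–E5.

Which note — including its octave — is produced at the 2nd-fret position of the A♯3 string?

C4

A♯3 is MIDI 58. Adding 2 gives 60, which is C4.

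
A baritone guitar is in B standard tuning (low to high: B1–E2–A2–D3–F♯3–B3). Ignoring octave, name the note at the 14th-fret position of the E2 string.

F♯

The open E2 string plus 14 semitones: E–F–F#–G–…–E–F–F#.
(Equivalently spelled G♭.)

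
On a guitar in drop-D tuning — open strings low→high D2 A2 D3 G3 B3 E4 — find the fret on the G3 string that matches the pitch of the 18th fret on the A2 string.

8

Fret 18 on A2 is MIDI 45 + 18 = 63 (D#4). On the G3 string (open MIDI 55), that pitch is 63 − 55 = fret 8.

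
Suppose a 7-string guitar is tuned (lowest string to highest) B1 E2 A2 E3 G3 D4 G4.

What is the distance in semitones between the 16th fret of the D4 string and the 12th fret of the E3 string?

D4 at fret 16 → Gb5 (MIDI 78); E3 at fret 12 → E4 (MIDI 64).
78 − 64 = 14, so the two pitches are 14 semitones apart, with Gb5 the higher.

14 semitones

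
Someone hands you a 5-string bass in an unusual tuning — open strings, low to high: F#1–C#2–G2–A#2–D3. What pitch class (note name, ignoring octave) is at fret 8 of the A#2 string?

F#

Each fret is one semitone, so A#2 + 8 = F#.
(Equivalently spelled Gb.)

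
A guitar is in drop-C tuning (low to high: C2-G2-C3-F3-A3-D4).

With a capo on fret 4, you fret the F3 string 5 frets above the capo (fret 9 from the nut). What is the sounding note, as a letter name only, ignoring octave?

The capo raises the open F3 by 4 semitones to A3; fretting 5 more gives F3 + 4 + 5 = F3 + 9 semitones, landing on D.

D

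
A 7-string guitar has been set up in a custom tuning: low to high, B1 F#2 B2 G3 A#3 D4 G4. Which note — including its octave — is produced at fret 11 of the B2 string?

The open B2 string plus 11 semitones: B–C–C#–D–…–G#–A–A#.
The walk passes from B into C once, so the octave number goes from 2 to 3.
(Equivalently spelled Bb3.)

A#3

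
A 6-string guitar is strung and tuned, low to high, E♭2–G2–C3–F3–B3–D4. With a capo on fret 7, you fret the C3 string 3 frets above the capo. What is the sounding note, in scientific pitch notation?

The capo raises the open C3 by 7 semitones to G3; fretting 3 more gives C3 + 7 + 3 = C3 + 10 semitones = B♭3.
(Also written A♯.)

B♭3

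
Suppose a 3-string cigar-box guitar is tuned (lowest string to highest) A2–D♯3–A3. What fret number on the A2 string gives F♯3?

9

F♯3 is 9 semitones above the open A2 (A–A#–B–C–C#–D–D#–E–F–F#), so it sits at fret 9.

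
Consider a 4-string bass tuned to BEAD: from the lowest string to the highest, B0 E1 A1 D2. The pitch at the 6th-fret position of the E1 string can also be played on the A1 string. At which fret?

1

Fret 6 on E1 is MIDI 28 + 6 = 34 (A#1). On the A1 string (open MIDI 33), that pitch is 34 − 33 = fret 1.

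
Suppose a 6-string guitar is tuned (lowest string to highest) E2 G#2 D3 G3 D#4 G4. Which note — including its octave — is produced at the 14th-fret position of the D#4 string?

The open D#4 string plus 14 semitones: D#–E–F–F#–…–D#–E–F.
The walk passes from B into C once, so the octave number goes from 4 to 5.

F5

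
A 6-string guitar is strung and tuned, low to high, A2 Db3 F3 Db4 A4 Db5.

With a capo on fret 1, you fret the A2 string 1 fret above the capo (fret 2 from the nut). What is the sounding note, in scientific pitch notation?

B2

The capo raises the open A2 by 1 semitone to Bb2; fretting 1 more gives A2 + 1 + 1 = A2 + 2 semitones = B2.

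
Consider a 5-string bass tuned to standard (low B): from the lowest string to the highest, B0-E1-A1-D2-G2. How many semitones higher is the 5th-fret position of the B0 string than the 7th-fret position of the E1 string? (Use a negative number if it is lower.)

-7 semitones

B0 at fret 5 → E1 (MIDI 28); E1 at fret 7 → B1 (MIDI 35).
28 − 35 = -7, so the two pitches are 7 semitones apart.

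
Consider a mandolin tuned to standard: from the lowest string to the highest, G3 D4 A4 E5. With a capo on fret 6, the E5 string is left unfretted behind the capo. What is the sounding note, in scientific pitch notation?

The capo raises the open E5 by 6 semitones to A#5; fretting 0 more gives E5 + 6 + 0 = E5 + 6 semitones = A#5.

A#5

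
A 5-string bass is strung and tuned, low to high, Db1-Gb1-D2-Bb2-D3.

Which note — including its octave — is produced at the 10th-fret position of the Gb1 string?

Each fret is one semitone, so Gb1 + 10 = E2.

E2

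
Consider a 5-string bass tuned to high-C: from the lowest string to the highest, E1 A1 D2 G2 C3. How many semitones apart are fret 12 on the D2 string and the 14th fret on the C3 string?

12 semitones

D2 at fret 12 → D3 (MIDI 50); C3 at fret 14 → D4 (MIDI 62).
50 − 62 = -12, so the two pitches are 12 semitones apart, with D4 the higher.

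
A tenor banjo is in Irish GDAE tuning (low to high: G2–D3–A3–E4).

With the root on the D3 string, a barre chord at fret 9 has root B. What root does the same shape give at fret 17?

Moving from fret 9 to fret 17 shifts the root by 8 semitones.
B up 8 semitones is G.

G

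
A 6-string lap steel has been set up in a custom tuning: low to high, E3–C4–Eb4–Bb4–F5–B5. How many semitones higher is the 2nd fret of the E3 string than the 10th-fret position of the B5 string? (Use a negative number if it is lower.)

-39 semitones

E3 at fret 2 → Gb3 (MIDI 54); B5 at fret 10 → A6 (MIDI 93).
54 − 93 = -39, so the two pitches are 39 semitones apart.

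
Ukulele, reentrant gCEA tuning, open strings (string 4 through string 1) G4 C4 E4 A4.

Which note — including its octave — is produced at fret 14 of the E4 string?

F#5

Each fret is one semitone, so E4 + 14 = F#5.
(Equivalently spelled Gb5.)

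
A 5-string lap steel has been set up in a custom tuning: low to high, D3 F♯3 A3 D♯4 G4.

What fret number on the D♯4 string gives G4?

4

G4 is 4 semitones above the open D♯4 (D#–E–F–F#–G), so it sits at fret 4.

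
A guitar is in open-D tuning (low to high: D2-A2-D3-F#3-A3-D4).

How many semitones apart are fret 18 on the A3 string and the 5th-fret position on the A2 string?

25 semitones

A3 at fret 18 → D#5 (MIDI 75); A2 at fret 5 → D3 (MIDI 50).
75 − 50 = 25, so the two pitches are 25 semitones apart, with D#5 the higher.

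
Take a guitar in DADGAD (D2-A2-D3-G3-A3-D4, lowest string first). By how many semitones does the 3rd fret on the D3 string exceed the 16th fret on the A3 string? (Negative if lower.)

D3 at fret 3 → F3 (MIDI 53); A3 at fret 16 → C#5 (MIDI 73).
53 − 73 = -20, so the two pitches are 20 semitones apart.

-20 semitones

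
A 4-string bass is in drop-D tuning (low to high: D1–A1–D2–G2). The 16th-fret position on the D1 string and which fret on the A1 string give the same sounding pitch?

Fret 16 on D1 is MIDI 26 + 16 = 42 (F#2). On the A1 string (open MIDI 33), that pitch is 42 − 33 = fret 9.

9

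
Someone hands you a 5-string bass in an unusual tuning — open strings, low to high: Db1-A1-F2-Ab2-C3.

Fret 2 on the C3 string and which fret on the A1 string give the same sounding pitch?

Fret 2 on C3 is MIDI 48 + 2 = 50 (D3). On the A1 string (open MIDI 33), that pitch is 50 − 33 = fret 17.

17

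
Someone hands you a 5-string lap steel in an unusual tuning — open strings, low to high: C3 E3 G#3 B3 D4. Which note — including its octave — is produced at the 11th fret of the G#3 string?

G#3 is MIDI 56. Adding 11 gives 67, which is G4.

G4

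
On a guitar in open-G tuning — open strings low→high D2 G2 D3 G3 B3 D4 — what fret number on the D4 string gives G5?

17

G5 is 17 semitones above the open D4 (D–D#–E–F–…–F–F#–G), so it sits at fret 17.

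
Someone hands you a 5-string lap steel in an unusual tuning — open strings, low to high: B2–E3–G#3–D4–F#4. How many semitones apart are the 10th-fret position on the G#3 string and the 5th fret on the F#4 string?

G#3 at fret 10 → F#4 (MIDI 66); F#4 at fret 5 → B4 (MIDI 71).
66 − 71 = -5, so the two pitches are 5 semitones apart, with B4 the higher.

5 semitones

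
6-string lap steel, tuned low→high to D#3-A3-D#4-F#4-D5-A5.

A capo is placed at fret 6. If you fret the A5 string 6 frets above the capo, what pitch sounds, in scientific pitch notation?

A6

The capo raises the open A5 by 6 semitones to D#6; fretting 6 more gives A5 + 6 + 6 = A5 + 12 semitones = A6.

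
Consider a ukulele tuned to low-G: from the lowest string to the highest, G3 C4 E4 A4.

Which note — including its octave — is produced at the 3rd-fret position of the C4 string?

C4 is MIDI 60. Adding 3 gives 63, which is D#4.
(Equivalently spelled Eb4.)

D#4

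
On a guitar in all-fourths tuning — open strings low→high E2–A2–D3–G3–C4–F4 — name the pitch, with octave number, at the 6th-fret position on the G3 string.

C#4

Each fret is one semitone, so G3 + 6 = C#4.
(Equivalently spelled Db4.)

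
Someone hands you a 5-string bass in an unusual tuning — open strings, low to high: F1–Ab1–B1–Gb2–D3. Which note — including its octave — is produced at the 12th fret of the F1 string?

The open F1 string plus 12 semitones: F–Gb–G–Ab–…–Eb–E–F.
The walk passes from B into C once, so the octave number goes from 1 to 2.

F2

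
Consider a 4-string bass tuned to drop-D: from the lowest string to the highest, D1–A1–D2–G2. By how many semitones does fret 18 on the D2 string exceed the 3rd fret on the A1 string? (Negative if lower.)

D2 at fret 18 → G♯3 (MIDI 56); A1 at fret 3 → C2 (MIDI 36).
56 − 36 = 20, so the two pitches are 20 semitones apart.

20 semitones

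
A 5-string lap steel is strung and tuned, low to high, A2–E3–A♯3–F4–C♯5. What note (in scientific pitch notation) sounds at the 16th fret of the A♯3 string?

D5

A♯3 is MIDI 58. Adding 16 gives 74, which is D5.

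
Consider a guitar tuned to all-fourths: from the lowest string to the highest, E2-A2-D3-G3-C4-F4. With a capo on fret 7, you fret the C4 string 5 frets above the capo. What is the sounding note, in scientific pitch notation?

C5

The capo raises the open C4 by 7 semitones to G4; fretting 5 more gives C4 + 7 + 5 = C4 + 12 semitones = C5.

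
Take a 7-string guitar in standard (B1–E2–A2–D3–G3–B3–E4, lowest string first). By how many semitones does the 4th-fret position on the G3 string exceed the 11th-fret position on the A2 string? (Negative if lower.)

G3 at fret 4 → B3 (MIDI 59); A2 at fret 11 → G#3 (MIDI 56).
59 − 56 = 3, so the two pitches are 3 semitones apart.

3 semitones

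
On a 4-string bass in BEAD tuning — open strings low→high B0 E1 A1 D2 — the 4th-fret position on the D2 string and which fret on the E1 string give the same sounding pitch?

14

Fret 4 on D2 is MIDI 38 + 4 = 42 (F#2). On the E1 string (open MIDI 28), that pitch is 42 − 28 = fret 14.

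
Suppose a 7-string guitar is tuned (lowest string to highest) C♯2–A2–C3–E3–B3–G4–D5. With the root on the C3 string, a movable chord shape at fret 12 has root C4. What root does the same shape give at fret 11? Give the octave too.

B3

Moving from fret 12 to fret 11 shifts the root by -1 semitone.
C4 down 1 semitone is B3.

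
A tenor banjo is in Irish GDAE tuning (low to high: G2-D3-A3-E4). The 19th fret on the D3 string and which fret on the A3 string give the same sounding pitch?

D3 at fret 19 is D3 + 19 semitones = A4.
The open A3 string is 7 semitones above the open D3, so the same pitch on the A3 string lies at fret 19 − 7 = 12.

12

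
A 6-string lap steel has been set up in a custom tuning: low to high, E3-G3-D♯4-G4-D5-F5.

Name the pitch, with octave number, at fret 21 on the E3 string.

E3 is MIDI 52. Adding 21 gives 73, which is C♯5.
(Equivalently spelled D♭5.)

C♯5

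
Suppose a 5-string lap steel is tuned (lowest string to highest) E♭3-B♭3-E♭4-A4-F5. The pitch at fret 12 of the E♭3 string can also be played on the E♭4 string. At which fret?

Fret 12 on E♭3 is MIDI 51 + 12 = 63 (E♭4). On the E♭4 string (open MIDI 63), that pitch is 63 − 63 = fret 0.

0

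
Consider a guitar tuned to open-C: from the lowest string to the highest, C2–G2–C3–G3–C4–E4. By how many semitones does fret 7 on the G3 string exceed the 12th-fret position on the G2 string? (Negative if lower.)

G3 at fret 7 → D4 (MIDI 62); G2 at fret 12 → G3 (MIDI 55).
62 − 55 = 7, so the two pitches are 7 semitones apart.

7 semitones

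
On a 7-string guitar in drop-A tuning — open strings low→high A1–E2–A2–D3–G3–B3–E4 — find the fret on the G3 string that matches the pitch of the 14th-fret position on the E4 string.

23

Fret 14 on E4 is MIDI 64 + 14 = 78 (F#5). On the G3 string (open MIDI 55), that pitch is 78 − 55 = fret 23.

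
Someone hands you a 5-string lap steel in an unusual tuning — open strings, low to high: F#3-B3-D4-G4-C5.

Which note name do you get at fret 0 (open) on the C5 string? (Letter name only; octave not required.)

C

Fret 0 is the open string itself, so the pitch is just C.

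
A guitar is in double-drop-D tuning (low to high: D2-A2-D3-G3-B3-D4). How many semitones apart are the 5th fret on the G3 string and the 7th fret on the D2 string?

15 semitones

G3 at fret 5 → C4 (MIDI 60); D2 at fret 7 → A2 (MIDI 45).
60 − 45 = 15, so the two pitches are 15 semitones apart, with C4 the higher.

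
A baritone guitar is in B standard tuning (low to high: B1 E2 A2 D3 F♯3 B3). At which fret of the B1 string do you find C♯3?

14

C♯3 is 14 semitones above the open B1 (B–C–C#–D–…–B–C–C#), so it sits at fret 14.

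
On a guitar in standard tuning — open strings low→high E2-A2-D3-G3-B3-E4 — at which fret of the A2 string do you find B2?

2

B2 is 2 semitones above the open A2 (A–A#–B), so it sits at fret 2.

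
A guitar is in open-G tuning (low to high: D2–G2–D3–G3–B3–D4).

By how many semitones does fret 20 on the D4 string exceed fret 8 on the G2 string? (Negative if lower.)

31 semitones

D4 at fret 20 → A#5 (MIDI 82); G2 at fret 8 → D#3 (MIDI 51).
82 − 51 = 31, so the two pitches are 31 semitones apart.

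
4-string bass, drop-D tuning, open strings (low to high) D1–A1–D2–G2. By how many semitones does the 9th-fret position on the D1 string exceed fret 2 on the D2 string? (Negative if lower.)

D1 at fret 9 → B1 (MIDI 35); D2 at fret 2 → E2 (MIDI 40).
35 − 40 = -5, so the two pitches are 5 semitones apart.

-5 semitones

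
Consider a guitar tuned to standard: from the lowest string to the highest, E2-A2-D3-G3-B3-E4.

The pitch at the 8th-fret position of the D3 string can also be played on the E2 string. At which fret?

D3 at fret 8 is D3 + 8 semitones = A#3.
The open E2 string is 10 semitones below the open D3, so the same pitch on the E2 string lies at fret 8 + 10 = 18.

18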